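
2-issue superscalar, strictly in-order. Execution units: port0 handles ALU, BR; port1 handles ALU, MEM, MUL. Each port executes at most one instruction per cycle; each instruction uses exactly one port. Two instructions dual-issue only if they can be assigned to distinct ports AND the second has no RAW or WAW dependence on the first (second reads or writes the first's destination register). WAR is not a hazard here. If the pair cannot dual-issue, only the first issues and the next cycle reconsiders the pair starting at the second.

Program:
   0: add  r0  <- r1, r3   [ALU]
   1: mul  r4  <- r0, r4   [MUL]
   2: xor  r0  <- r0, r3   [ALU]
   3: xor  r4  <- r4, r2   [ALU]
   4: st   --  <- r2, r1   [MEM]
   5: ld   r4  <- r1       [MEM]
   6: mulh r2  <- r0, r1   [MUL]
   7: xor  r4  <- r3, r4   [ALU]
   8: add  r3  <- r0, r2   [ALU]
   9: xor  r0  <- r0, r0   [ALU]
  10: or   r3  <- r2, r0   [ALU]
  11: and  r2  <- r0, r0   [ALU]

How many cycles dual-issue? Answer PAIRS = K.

PAIRS = 5

  cy0 -> i0 (add) RAW r0
  cy1 -> i1/i2 (mul/xor) pair
  cy2 -> i3/i4 (xor/st) pair
  cy3 -> i5 (ld) no-port MEM/MUL
  cy4 -> i6/i7 (mulh/xor) pair
  cy5 -> i8/i9 (add/xor) pair
  cy6 -> i10/i11 (or/and) pair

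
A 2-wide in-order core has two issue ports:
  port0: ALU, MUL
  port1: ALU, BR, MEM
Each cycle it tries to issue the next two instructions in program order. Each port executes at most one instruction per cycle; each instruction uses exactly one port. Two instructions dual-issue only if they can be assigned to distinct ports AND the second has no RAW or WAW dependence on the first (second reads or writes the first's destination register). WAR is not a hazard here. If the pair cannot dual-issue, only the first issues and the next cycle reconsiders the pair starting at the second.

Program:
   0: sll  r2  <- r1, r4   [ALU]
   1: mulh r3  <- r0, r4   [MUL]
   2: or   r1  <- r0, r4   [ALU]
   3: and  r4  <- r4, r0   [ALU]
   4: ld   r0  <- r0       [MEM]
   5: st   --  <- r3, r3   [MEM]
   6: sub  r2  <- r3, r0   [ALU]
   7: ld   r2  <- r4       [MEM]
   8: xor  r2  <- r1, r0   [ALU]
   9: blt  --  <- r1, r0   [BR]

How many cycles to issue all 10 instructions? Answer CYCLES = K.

CYCLES = 6

t=0 i0&i1:sll.ALU+mulh.MUL ; dual
t=1 i2&i3:or.ALU+and.ALU ; dual
t=2 i4:ld.MEM ; no-port MEM/MEM
t=3 i5&i6:st.MEM+sub.ALU ; dual
t=4 i7:ld.MEM ; WAW r2
t=5 i8&i9:xor.ALU+blt.BR ; dual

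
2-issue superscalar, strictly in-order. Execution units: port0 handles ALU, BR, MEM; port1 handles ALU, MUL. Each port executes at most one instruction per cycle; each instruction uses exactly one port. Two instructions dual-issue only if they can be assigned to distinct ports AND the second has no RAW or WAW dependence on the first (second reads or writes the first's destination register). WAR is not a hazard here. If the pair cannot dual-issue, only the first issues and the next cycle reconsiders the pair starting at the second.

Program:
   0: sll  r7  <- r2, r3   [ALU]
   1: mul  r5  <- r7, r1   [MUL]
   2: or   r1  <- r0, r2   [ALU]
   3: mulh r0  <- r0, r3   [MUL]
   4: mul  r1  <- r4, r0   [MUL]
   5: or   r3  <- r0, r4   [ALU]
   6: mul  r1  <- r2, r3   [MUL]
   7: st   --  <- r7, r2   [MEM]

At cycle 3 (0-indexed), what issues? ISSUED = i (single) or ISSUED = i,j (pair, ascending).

ISSUED = 4,5

0. sll.ALU @i0  | RAW r7
1. mul.MUL or.ALU @i1/i2  | 2-wide
2. mulh.MUL @i3  | no-port MUL/MUL
3. mul.MUL or.ALU @i4/i5  | 2-wide
4. mul.MUL st.MEM @i6/i7  | 2-wide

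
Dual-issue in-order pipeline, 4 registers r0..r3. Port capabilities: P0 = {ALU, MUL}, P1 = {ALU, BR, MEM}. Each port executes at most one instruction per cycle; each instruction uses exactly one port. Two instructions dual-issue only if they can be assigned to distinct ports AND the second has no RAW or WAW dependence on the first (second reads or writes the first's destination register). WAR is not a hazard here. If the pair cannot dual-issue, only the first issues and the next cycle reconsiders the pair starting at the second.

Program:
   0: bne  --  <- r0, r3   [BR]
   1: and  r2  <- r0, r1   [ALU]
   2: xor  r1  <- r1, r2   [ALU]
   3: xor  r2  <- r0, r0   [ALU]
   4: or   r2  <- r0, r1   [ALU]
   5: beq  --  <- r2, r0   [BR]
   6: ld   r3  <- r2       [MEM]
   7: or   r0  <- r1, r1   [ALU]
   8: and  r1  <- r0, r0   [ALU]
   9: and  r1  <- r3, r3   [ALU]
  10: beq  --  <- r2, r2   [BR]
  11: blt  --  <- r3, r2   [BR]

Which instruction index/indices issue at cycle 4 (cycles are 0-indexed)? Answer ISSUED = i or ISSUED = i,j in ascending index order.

ISSUED = 6,7

t=0 i0,i1:bne;and ; pair
t=1 i2,i3:xor;xor ; pair
t=2 i4:or ; RAW r2
t=3 i5:beq ; no-port BR/MEM
t=4 i6,i7:ld;or ; pair
t=5 i8:and ; WAW r1
t=6 i9,i10:and;beq ; pair
t=7 i11:blt ; tail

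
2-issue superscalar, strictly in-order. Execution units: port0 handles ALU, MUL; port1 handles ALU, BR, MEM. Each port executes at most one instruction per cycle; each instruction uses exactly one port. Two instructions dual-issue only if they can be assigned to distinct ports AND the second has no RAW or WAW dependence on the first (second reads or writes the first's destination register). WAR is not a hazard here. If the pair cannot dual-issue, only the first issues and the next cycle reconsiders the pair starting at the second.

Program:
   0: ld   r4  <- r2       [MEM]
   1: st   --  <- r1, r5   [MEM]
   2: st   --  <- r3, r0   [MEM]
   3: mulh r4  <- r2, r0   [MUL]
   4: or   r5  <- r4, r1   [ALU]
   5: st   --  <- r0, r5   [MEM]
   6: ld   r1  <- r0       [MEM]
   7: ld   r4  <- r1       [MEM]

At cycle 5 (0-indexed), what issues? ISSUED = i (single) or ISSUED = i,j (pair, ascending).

  cy0 -> i0 (ld.MEM) no-port MEM/MEM
  cy1 -> i1 (st.MEM) no-port MEM/MEM
  cy2 -> i2,i3 (st.MEM;mulh.MUL) 2-wide
  cy3 -> i4 (or.ALU) RAW r5
  cy4 -> i5 (st.MEM) no-port MEM/MEM
  cy5 -> i6 (ld.MEM) no-port MEM/MEM
  cy6 -> i7 (ld.MEM) tail

ISSUED = 6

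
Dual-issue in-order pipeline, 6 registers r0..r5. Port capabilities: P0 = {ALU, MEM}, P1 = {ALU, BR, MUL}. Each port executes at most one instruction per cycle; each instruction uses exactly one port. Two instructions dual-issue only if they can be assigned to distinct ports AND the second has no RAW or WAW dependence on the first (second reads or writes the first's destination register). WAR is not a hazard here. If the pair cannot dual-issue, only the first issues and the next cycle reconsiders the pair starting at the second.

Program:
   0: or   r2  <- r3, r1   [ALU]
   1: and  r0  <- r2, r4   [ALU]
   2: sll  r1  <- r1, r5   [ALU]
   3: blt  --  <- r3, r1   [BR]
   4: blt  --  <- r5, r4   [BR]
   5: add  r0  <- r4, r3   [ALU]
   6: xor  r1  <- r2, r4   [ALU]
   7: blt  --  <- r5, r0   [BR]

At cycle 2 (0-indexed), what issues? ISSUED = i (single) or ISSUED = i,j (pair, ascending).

[0] i0  or.ALU  -- RAW r2
[1] i1/i2  and.ALU+sll.ALU  -- pair
[2] i3  blt.BR  -- no-port BR/BR
[3] i4/i5  blt.BR+add.ALU  -- pair
[4] i6/i7  xor.ALU+blt.BR  -- pair

ISSUED = 3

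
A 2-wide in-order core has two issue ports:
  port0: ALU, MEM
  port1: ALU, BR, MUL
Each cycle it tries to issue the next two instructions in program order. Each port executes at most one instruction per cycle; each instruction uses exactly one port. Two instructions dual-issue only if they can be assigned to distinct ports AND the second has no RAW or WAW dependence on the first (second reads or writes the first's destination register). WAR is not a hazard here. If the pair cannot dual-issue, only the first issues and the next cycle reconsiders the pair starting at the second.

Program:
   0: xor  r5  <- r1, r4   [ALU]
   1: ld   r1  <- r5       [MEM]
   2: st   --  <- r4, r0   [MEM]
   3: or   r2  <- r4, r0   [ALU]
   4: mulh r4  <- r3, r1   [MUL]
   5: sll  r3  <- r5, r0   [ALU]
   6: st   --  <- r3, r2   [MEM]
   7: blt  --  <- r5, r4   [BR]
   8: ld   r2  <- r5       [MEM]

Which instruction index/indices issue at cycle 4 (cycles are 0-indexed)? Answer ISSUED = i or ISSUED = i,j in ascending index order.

ISSUED = 6,7

0. xor.ALU @i0  | RAW r5
1. ld.MEM @i1  | no-port MEM/MEM
2. st.MEM/or.ALU @i2/i3  | 2-wide
3. mulh.MUL/sll.ALU @i4/i5  | 2-wide
4. st.MEM/blt.BR @i6/i7  | 2-wide
5. ld.MEM @i8  | tail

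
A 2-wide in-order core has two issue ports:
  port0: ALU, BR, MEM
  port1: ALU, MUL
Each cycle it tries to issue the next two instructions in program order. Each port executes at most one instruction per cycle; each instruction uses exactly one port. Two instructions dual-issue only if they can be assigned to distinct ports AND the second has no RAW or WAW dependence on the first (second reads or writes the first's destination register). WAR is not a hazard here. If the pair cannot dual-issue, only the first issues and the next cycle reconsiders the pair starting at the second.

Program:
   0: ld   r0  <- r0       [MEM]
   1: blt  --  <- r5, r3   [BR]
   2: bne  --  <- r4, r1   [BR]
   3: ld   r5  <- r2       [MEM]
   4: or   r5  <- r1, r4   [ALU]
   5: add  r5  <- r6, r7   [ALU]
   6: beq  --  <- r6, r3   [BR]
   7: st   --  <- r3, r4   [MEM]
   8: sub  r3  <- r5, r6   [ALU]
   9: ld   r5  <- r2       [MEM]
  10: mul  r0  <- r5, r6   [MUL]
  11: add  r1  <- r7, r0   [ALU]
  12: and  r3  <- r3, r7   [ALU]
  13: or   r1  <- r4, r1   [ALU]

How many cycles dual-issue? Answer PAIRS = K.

PAIRS = 3

t=0 i0:ld ; no-port MEM/BR
t=1 i1:blt ; no-port BR/BR
t=2 i2:bne ; no-port BR/MEM
t=3 i3:ld ; WAW r5
t=4 i4:or ; WAW r5
t=5 i5/i6:add beq ; 2-wide
t=6 i7/i8:st sub ; 2-wide
t=7 i9:ld ; RAW r5
t=8 i10:mul ; RAW r0
t=9 i11/i12:add and ; 2-wide
t=10 i13:or ; tail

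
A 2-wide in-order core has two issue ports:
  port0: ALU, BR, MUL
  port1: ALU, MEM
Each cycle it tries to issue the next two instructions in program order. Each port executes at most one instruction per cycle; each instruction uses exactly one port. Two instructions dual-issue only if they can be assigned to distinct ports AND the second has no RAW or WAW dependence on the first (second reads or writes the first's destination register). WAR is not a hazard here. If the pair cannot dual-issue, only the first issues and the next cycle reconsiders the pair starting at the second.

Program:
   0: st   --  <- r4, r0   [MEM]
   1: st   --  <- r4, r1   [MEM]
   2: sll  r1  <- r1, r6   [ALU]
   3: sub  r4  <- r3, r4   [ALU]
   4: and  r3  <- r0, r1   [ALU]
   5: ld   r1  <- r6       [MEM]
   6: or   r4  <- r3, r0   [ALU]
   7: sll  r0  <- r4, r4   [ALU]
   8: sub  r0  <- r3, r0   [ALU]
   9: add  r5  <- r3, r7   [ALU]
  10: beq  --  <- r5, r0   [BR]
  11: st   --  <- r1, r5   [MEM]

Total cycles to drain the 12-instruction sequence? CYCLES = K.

t=0 i0:st.MEM ; no-port MEM/MEM
t=1 i1+i2:st.MEM;sll.ALU ; dual
t=2 i3+i4:sub.ALU;and.ALU ; dual
t=3 i5+i6:ld.MEM;or.ALU ; dual
t=4 i7:sll.ALU ; RAW+WAW r0
t=5 i8+i9:sub.ALU;add.ALU ; dual
t=6 i10+i11:beq.BR;st.MEM ; dual

CYCLES = 7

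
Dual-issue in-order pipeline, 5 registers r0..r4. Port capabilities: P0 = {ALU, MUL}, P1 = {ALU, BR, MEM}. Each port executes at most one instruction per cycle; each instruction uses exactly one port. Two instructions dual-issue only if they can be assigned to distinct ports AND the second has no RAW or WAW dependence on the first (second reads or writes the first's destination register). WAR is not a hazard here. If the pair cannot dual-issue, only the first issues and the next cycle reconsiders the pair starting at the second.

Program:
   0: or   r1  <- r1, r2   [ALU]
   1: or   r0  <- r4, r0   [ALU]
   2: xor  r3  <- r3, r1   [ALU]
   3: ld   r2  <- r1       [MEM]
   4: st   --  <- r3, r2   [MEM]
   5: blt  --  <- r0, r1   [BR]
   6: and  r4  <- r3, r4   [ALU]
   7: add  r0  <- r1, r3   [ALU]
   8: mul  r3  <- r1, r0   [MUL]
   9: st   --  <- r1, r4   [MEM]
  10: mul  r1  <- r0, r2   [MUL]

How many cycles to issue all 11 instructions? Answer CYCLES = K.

CYCLES = 7

t=0 i0,i1:or;or ; dual
t=1 i2,i3:xor;ld ; dual
t=2 i4:st ; no-port MEM/BR
t=3 i5,i6:blt;and ; dual
t=4 i7:add ; RAW r0
t=5 i8,i9:mul;st ; dual
t=6 i10:mul ; tail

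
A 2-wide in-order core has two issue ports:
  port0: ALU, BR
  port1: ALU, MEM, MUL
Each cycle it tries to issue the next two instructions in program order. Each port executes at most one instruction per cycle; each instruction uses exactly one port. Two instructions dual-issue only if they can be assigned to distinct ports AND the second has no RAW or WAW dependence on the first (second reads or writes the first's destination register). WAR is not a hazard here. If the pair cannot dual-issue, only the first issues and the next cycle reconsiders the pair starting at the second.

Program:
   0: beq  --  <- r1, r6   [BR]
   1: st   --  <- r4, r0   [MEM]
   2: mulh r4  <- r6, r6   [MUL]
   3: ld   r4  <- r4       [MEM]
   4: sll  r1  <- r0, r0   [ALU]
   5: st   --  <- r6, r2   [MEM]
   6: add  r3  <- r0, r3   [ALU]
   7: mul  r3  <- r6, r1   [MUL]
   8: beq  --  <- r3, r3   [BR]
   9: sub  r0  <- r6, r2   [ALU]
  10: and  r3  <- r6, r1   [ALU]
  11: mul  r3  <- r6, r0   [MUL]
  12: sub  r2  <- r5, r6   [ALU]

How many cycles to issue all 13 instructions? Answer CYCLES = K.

CYCLES = 8

[0] i0,i1  beq.BR+st.MEM  -- pair
[1] i2  mulh.MUL  -- no-port MUL/MEM
[2] i3,i4  ld.MEM+sll.ALU  -- pair
[3] i5,i6  st.MEM+add.ALU  -- pair
[4] i7  mul.MUL  -- RAW r3
[5] i8,i9  beq.BR+sub.ALU  -- pair
[6] i10  and.ALU  -- WAW r3
[7] i11,i12  mul.MUL+sub.ALU  -- pair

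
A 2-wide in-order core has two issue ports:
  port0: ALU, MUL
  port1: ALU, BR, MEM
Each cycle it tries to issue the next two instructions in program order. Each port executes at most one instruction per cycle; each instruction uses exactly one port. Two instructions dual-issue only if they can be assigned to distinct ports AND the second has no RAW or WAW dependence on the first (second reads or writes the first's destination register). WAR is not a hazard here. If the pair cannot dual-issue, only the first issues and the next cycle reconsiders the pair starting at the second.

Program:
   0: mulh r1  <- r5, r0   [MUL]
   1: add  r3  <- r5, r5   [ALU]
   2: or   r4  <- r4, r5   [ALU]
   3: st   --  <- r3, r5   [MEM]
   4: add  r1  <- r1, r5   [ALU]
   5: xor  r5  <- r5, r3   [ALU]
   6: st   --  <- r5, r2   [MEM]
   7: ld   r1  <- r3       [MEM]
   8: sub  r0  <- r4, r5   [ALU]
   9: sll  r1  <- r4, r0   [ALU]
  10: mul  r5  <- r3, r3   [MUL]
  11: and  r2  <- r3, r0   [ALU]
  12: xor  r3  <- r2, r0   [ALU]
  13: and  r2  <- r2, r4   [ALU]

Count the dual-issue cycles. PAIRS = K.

c0: i0/i1 mulh/add  dual
c1: i2/i3 or/st  dual
c2: i4/i5 add/xor  dual
c3: i6 st  no-port MEM/MEM
c4: i7/i8 ld/sub  dual
c5: i9/i10 sll/mul  dual
c6: i11 and  RAW r2
c7: i12/i13 xor/and  dual

PAIRS = 6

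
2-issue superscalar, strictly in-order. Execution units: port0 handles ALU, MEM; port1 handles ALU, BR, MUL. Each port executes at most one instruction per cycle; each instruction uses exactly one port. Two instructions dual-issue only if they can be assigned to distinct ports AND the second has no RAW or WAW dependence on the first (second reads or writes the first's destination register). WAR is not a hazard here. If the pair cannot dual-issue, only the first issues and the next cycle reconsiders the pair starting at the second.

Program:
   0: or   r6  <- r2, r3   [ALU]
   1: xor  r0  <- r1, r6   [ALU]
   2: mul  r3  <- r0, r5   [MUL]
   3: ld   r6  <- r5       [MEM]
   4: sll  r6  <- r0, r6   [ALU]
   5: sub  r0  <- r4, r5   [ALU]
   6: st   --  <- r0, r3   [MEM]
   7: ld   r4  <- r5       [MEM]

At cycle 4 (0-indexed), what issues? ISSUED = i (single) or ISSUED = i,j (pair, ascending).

ISSUED = 6

  cy0 -> i0 (or.ALU) RAW r6
  cy1 -> i1 (xor.ALU) RAW r0
  cy2 -> i2&i3 (mul.MUL ld.MEM) 2-wide
  cy3 -> i4&i5 (sll.ALU sub.ALU) 2-wide
  cy4 -> i6 (st.MEM) no-port MEM/MEM
  cy5 -> i7 (ld.MEM) tail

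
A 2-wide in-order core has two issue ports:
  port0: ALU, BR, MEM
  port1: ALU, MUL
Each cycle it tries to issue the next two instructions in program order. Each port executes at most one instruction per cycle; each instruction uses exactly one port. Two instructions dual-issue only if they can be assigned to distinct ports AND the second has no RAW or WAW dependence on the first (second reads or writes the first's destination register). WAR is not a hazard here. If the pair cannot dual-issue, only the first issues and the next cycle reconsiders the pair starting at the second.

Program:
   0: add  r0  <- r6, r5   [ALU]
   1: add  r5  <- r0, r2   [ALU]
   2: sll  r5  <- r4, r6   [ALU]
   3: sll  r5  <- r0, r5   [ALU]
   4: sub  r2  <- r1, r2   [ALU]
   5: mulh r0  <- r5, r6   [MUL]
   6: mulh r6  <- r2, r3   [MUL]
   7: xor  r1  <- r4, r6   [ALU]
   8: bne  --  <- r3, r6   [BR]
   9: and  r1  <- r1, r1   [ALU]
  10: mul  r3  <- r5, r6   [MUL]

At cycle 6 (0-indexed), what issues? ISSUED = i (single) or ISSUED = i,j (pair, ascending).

0. add @i0  | RAW r0
1. add @i1  | WAW r5
2. sll @i2  | RAW+WAW r5
3. sll/sub @i3/i4  | 2-wide
4. mulh @i5  | no-port MUL/MUL
5. mulh @i6  | RAW r6
6. xor/bne @i7/i8  | 2-wide
7. and/mul @i9/i10  | 2-wide

ISSUED = 7,8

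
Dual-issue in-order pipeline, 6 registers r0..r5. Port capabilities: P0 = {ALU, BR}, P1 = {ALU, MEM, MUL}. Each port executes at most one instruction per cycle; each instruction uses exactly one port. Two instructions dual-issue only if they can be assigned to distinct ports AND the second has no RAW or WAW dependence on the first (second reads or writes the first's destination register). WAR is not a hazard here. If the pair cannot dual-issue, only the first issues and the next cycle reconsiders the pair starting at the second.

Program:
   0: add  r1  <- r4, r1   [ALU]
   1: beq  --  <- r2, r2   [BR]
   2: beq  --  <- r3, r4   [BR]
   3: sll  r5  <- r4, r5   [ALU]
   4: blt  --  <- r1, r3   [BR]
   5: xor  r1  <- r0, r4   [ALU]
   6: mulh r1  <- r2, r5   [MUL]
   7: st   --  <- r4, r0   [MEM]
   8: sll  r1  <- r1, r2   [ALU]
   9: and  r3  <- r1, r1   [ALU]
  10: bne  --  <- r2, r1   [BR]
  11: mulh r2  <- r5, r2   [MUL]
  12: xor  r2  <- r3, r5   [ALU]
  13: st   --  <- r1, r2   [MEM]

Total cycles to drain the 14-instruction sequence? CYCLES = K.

t=0 i0/i1:add.ALU/beq.BR ; pair
t=1 i2/i3:beq.BR/sll.ALU ; pair
t=2 i4/i5:blt.BR/xor.ALU ; pair
t=3 i6:mulh.MUL ; no-port MUL/MEM
t=4 i7/i8:st.MEM/sll.ALU ; pair
t=5 i9/i10:and.ALU/bne.BR ; pair
t=6 i11:mulh.MUL ; WAW r2
t=7 i12:xor.ALU ; RAW r2
t=8 i13:st.MEM ; tail

CYCLES = 9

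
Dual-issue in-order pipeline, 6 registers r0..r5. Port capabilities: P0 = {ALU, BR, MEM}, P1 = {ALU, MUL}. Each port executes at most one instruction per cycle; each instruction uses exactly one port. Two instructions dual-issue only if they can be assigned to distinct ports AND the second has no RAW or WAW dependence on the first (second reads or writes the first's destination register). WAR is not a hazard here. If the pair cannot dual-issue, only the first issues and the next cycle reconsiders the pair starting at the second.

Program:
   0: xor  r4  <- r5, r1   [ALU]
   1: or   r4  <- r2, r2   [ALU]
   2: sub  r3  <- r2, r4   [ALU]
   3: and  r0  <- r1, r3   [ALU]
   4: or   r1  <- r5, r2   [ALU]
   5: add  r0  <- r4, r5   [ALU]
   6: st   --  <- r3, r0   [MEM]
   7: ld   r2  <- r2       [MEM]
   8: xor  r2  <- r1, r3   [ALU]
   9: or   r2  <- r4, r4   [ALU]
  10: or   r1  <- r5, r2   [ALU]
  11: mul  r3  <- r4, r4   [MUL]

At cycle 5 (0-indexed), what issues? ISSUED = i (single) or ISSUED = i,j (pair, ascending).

0. xor @i0  | WAW r4
1. or @i1  | RAW r4
2. sub @i2  | RAW r3
3. and or @i3,i4  | pair
4. add @i5  | RAW r0
5. st @i6  | no-port MEM/MEM
6. ld @i7  | WAW r2
7. xor @i8  | WAW r2
8. or @i9  | RAW r2
9. or mul @i10,i11  | pair

ISSUED = 6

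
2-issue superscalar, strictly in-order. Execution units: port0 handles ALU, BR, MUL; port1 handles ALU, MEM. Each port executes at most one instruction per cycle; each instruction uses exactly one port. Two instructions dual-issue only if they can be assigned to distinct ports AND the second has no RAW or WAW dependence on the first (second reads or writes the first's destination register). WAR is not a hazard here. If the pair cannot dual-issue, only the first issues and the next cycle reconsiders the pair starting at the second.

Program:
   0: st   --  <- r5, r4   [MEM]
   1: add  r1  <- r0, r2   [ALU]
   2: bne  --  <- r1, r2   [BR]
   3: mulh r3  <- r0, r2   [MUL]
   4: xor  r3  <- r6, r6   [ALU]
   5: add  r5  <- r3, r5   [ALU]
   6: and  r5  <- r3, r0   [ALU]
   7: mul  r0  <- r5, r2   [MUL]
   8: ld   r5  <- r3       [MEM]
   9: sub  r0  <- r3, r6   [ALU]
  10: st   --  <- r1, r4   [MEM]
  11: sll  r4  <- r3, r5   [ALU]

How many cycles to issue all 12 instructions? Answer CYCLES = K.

0. st.MEM/add.ALU @i0,i1  | pair
1. bne.BR @i2  | no-port BR/MUL
2. mulh.MUL @i3  | WAW r3
3. xor.ALU @i4  | RAW r3
4. add.ALU @i5  | WAW r5
5. and.ALU @i6  | RAW r5
6. mul.MUL/ld.MEM @i7,i8  | pair
7. sub.ALU/st.MEM @i9,i10  | pair
8. sll.ALU @i11  | tail

CYCLES = 9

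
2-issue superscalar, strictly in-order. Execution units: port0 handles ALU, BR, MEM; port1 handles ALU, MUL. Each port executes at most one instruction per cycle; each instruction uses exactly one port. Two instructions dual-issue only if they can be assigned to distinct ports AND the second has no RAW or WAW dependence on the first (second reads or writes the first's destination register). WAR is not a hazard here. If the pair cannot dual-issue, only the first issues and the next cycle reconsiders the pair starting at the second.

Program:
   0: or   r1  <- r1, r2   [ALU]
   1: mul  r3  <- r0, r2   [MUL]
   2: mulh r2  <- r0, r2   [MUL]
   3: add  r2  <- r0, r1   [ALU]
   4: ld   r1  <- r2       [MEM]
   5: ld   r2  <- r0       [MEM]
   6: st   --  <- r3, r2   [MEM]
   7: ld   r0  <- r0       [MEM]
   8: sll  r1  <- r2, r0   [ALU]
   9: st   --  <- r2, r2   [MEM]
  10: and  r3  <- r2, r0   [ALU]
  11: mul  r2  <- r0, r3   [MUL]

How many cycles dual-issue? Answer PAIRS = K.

PAIRS = 2

  cy0 -> i0/i1 (or.ALU mul.MUL) pair
  cy1 -> i2 (mulh.MUL) WAW r2
  cy2 -> i3 (add.ALU) RAW r2
  cy3 -> i4 (ld.MEM) no-port MEM/MEM
  cy4 -> i5 (ld.MEM) no-port MEM/MEM
  cy5 -> i6 (st.MEM) no-port MEM/MEM
  cy6 -> i7 (ld.MEM) RAW r0
  cy7 -> i8/i9 (sll.ALU st.MEM) pair
  cy8 -> i10 (and.ALU) RAW r3
  cy9 -> i11 (mul.MUL) tail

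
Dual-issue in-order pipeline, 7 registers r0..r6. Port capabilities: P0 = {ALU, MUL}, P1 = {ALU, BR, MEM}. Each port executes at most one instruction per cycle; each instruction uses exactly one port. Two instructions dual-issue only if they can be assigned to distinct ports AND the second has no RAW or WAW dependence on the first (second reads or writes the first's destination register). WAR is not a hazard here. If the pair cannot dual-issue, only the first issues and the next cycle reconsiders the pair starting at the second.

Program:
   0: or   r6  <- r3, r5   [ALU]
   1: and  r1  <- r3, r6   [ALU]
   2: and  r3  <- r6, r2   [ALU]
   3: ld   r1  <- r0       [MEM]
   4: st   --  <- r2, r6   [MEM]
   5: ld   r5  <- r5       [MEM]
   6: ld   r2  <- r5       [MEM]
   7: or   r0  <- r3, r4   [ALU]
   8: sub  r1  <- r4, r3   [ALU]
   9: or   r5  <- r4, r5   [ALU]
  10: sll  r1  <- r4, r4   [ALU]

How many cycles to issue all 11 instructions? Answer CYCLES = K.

CYCLES = 8

  cy0 -> i0 (or.ALU) RAW r6
  cy1 -> i1&i2 (and.ALU and.ALU) dual
  cy2 -> i3 (ld.MEM) no-port MEM/MEM
  cy3 -> i4 (st.MEM) no-port MEM/MEM
  cy4 -> i5 (ld.MEM) no-port MEM/MEM
  cy5 -> i6&i7 (ld.MEM or.ALU) dual
  cy6 -> i8&i9 (sub.ALU or.ALU) dual
  cy7 -> i10 (sll.ALU) tail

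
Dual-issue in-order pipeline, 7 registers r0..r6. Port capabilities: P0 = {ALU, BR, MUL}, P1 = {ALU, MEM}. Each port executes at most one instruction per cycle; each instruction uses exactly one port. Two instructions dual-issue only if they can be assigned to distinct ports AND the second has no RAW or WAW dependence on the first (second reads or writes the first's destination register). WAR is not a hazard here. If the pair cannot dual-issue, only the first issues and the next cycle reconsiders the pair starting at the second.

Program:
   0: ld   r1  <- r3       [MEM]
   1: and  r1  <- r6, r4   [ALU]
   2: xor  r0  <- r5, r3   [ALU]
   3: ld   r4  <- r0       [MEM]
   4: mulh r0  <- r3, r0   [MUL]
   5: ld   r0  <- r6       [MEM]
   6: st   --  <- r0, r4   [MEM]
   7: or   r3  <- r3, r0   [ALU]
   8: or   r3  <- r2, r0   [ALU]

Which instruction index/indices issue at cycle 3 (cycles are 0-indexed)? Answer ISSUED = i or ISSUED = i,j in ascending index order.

ISSUED = 5

  cy0 -> i0 (ld.MEM) WAW r1
  cy1 -> i1+i2 (and.ALU+xor.ALU) 2-wide
  cy2 -> i3+i4 (ld.MEM+mulh.MUL) 2-wide
  cy3 -> i5 (ld.MEM) no-port MEM/MEM
  cy4 -> i6+i7 (st.MEM+or.ALU) 2-wide
  cy5 -> i8 (or.ALU) tail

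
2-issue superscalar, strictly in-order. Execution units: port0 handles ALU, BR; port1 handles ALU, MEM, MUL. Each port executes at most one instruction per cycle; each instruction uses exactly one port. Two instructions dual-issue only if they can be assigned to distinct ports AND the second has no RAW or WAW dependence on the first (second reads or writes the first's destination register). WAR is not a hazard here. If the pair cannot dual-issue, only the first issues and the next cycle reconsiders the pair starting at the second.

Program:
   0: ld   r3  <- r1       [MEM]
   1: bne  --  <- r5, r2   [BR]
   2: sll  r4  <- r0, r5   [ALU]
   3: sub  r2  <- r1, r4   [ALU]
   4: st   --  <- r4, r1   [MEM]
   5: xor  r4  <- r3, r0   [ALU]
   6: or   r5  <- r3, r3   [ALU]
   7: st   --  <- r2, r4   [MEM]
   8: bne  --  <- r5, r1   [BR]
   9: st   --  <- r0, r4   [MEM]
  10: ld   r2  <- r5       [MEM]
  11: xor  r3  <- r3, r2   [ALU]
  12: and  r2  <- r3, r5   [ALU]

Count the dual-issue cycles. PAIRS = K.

t=0 i0/i1:ld.MEM/bne.BR ; 2-wide
t=1 i2:sll.ALU ; RAW r4
t=2 i3/i4:sub.ALU/st.MEM ; 2-wide
t=3 i5/i6:xor.ALU/or.ALU ; 2-wide
t=4 i7/i8:st.MEM/bne.BR ; 2-wide
t=5 i9:st.MEM ; no-port MEM/MEM
t=6 i10:ld.MEM ; RAW r2
t=7 i11:xor.ALU ; RAW r3
t=8 i12:and.ALU ; tail

PAIRS = 4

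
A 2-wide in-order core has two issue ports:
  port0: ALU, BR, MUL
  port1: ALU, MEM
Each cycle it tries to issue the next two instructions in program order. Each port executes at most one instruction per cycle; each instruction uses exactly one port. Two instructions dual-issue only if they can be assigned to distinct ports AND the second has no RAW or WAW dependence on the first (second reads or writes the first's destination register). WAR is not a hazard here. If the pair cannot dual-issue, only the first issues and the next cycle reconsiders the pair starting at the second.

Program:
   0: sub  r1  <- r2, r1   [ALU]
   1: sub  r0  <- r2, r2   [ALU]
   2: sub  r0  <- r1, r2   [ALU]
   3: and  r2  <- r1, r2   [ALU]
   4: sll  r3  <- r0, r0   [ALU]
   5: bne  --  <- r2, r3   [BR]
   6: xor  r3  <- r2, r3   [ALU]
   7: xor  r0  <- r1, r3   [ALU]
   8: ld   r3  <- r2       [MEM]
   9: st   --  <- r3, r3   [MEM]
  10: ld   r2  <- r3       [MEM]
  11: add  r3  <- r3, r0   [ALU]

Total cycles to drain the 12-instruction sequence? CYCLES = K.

[0] i0/i1  sub.ALU sub.ALU  -- pair
[1] i2/i3  sub.ALU and.ALU  -- pair
[2] i4  sll.ALU  -- RAW r3
[3] i5/i6  bne.BR xor.ALU  -- pair
[4] i7/i8  xor.ALU ld.MEM  -- pair
[5] i9  st.MEM  -- no-port MEM/MEM
[6] i10/i11  ld.MEM add.ALU  -- pair

CYCLES = 7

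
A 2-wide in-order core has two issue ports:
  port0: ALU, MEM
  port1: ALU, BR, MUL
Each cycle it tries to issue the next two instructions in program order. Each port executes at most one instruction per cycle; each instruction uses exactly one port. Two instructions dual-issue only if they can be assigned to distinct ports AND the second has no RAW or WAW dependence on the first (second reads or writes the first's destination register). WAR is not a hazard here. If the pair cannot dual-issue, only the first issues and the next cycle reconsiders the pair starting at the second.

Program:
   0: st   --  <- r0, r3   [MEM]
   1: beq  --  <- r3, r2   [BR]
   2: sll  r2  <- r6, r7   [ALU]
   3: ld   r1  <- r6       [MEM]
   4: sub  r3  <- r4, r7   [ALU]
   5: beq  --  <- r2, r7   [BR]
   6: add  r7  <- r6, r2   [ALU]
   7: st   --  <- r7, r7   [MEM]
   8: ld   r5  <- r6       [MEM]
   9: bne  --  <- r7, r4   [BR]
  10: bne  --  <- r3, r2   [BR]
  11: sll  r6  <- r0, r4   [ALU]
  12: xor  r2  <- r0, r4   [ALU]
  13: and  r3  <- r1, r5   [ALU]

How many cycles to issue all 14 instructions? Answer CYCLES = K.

CYCLES = 8

t=0 i0,i1:st+beq ; pair
t=1 i2,i3:sll+ld ; pair
t=2 i4,i5:sub+beq ; pair
t=3 i6:add ; RAW r7
t=4 i7:st ; no-port MEM/MEM
t=5 i8,i9:ld+bne ; pair
t=6 i10,i11:bne+sll ; pair
t=7 i12,i13:xor+and ; pair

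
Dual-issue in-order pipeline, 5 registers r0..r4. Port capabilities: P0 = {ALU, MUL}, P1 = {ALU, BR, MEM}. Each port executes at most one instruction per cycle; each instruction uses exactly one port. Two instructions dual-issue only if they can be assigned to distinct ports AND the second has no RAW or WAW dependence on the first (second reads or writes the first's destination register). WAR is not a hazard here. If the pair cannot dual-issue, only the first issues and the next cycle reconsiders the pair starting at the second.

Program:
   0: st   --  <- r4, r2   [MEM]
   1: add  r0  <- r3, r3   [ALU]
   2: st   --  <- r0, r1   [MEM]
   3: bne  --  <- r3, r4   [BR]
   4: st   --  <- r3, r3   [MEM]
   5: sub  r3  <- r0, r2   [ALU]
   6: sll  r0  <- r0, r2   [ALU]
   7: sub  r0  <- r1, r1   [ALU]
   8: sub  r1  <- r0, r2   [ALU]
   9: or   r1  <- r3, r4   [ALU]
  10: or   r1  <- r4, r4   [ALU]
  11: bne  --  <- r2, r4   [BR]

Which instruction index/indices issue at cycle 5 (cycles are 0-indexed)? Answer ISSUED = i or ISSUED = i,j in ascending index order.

ISSUED = 7

#0 head=0: st+add i0,i1 dual
#1 head=2: st i2 no-port MEM/BR
#2 head=3: bne i3 no-port BR/MEM
#3 head=4: st+sub i4,i5 dual
#4 head=6: sll i6 WAW r0
#5 head=7: sub i7 RAW r0
#6 head=8: sub i8 WAW r1
#7 head=9: or i9 WAW r1
#8 head=10: or+bne i10,i11 dual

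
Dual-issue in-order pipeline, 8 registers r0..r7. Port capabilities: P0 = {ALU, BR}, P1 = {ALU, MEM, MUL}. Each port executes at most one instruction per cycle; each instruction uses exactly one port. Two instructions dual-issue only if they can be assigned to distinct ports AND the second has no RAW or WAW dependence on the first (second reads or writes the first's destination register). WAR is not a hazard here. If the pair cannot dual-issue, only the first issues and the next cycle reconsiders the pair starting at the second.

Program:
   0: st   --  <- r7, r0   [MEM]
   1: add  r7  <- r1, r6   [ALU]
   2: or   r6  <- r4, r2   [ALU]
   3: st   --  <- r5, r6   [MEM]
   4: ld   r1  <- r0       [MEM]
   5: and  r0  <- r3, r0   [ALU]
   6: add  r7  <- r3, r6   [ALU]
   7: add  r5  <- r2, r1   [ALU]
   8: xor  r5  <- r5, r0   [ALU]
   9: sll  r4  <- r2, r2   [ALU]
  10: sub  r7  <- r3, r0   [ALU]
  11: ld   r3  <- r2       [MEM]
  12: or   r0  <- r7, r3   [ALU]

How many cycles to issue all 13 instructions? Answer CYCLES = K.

CYCLES = 8

#0 head=0: st.MEM add.ALU i0+i1 2-wide
#1 head=2: or.ALU i2 RAW r6
#2 head=3: st.MEM i3 no-port MEM/MEM
#3 head=4: ld.MEM and.ALU i4+i5 2-wide
#4 head=6: add.ALU add.ALU i6+i7 2-wide
#5 head=8: xor.ALU sll.ALU i8+i9 2-wide
#6 head=10: sub.ALU ld.MEM i10+i11 2-wide
#7 head=12: or.ALU i12 tail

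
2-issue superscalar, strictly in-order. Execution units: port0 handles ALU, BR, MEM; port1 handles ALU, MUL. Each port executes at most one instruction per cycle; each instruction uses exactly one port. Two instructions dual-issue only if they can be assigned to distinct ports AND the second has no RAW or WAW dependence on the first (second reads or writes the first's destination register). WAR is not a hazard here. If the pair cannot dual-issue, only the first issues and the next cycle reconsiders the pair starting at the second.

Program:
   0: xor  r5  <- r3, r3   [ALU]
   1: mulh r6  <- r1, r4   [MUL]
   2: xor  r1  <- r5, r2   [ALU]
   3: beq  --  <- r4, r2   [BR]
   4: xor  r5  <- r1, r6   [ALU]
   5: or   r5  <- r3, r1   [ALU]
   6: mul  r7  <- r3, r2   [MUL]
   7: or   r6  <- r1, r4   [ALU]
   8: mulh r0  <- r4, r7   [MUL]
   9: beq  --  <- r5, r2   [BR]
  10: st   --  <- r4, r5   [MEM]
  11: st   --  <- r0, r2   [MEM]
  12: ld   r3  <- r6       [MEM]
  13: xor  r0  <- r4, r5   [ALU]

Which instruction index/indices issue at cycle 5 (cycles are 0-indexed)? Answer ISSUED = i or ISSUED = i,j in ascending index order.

ISSUED = 9

#0 head=0: xor/mulh i0,i1 2-wide
#1 head=2: xor/beq i2,i3 2-wide
#2 head=4: xor i4 WAW r5
#3 head=5: or/mul i5,i6 2-wide
#4 head=7: or/mulh i7,i8 2-wide
#5 head=9: beq i9 no-port BR/MEM
#6 head=10: st i10 no-port MEM/MEM
#7 head=11: st i11 no-port MEM/MEM
#8 head=12: ld/xor i12,i13 2-wide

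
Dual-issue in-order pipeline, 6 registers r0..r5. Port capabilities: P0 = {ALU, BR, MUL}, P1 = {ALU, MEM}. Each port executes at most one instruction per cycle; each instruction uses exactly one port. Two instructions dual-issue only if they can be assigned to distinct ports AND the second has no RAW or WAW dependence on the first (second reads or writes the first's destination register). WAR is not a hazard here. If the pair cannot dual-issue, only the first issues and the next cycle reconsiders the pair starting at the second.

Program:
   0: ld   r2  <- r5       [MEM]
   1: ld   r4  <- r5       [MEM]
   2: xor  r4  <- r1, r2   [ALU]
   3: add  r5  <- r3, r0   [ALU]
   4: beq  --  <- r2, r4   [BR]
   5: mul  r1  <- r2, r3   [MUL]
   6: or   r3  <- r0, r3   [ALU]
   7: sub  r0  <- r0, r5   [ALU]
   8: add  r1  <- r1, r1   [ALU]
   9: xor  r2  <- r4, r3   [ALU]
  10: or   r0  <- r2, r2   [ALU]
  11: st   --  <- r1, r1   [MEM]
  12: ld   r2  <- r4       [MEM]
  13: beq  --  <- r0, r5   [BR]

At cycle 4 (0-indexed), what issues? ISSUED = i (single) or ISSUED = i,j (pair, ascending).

  cy0 -> i0 (ld) no-port MEM/MEM
  cy1 -> i1 (ld) WAW r4
  cy2 -> i2&i3 (xor;add) 2-wide
  cy3 -> i4 (beq) no-port BR/MUL
  cy4 -> i5&i6 (mul;or) 2-wide
  cy5 -> i7&i8 (sub;add) 2-wide
  cy6 -> i9 (xor) RAW r2
  cy7 -> i10&i11 (or;st) 2-wide
  cy8 -> i12&i13 (ld;beq) 2-wide

ISSUED = 5,6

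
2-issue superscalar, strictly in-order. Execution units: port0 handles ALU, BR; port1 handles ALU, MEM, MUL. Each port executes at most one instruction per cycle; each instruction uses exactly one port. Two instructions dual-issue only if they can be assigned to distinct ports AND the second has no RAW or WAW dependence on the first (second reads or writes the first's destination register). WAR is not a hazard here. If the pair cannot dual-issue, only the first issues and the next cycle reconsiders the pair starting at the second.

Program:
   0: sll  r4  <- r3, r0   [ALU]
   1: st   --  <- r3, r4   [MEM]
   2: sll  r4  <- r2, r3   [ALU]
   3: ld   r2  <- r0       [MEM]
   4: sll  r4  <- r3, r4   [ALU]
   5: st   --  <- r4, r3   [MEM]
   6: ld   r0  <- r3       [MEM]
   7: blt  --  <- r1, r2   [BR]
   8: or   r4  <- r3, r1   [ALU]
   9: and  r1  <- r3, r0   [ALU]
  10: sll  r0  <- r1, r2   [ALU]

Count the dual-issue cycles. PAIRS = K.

t=0 i0:sll ; RAW r4
t=1 i1/i2:st;sll ; dual
t=2 i3/i4:ld;sll ; dual
t=3 i5:st ; no-port MEM/MEM
t=4 i6/i7:ld;blt ; dual
t=5 i8/i9:or;and ; dual
t=6 i10:sll ; tail

PAIRS = 4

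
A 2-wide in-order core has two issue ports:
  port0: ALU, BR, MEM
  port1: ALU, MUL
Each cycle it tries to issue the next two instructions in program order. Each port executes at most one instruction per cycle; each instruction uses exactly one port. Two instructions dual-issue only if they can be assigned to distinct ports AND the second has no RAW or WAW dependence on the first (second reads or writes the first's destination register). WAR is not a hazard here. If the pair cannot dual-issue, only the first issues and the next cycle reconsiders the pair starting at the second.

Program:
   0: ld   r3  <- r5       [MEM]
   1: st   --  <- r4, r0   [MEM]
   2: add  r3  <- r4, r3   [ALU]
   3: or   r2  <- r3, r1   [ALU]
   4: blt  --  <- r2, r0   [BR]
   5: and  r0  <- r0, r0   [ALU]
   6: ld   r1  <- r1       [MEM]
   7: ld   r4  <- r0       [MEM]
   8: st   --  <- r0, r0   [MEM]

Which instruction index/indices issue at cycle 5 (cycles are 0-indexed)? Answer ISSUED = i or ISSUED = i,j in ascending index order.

ISSUED = 7

[0] i0  ld  -- no-port MEM/MEM
[1] i1+i2  st add  -- dual
[2] i3  or  -- RAW r2
[3] i4+i5  blt and  -- dual
[4] i6  ld  -- no-port MEM/MEM
[5] i7  ld  -- no-port MEM/MEM
[6] i8  st  -- tail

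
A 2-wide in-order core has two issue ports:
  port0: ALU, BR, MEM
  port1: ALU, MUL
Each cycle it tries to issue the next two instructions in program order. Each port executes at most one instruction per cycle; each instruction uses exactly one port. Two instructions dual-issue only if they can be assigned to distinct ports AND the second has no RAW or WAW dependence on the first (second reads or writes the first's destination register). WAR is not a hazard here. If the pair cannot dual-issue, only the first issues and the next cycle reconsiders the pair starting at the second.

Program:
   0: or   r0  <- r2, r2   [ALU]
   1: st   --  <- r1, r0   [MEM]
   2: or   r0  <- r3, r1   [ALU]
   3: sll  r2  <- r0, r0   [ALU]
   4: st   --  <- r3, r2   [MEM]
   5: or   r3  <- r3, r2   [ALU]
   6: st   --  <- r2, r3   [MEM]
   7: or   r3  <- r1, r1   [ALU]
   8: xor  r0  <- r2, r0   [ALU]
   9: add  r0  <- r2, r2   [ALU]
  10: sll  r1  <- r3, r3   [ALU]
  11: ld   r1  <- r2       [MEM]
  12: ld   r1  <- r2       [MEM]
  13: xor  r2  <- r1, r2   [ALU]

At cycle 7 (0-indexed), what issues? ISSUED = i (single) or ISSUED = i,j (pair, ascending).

ISSUED = 11

#0 head=0: or.ALU i0 RAW r0
#1 head=1: st.MEM or.ALU i1&i2 dual
#2 head=3: sll.ALU i3 RAW r2
#3 head=4: st.MEM or.ALU i4&i5 dual
#4 head=6: st.MEM or.ALU i6&i7 dual
#5 head=8: xor.ALU i8 WAW r0
#6 head=9: add.ALU sll.ALU i9&i10 dual
#7 head=11: ld.MEM i11 no-port MEM/MEM
#8 head=12: ld.MEM i12 RAW r1
#9 head=13: xor.ALU i13 tail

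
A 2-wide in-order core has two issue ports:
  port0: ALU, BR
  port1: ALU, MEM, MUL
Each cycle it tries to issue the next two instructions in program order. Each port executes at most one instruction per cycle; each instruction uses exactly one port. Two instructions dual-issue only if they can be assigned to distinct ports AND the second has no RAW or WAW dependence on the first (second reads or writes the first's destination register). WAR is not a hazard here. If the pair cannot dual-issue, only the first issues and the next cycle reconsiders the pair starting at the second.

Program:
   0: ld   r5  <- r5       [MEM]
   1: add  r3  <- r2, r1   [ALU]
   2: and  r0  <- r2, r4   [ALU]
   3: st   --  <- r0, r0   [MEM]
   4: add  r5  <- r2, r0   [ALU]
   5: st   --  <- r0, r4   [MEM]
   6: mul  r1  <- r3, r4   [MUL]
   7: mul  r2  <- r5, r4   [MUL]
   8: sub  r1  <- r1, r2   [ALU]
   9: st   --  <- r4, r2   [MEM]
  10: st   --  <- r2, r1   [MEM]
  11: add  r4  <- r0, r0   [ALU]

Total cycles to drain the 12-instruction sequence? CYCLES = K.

CYCLES = 8

[0] i0+i1  ld;add  -- pair
[1] i2  and  -- RAW r0
[2] i3+i4  st;add  -- pair
[3] i5  st  -- no-port MEM/MUL
[4] i6  mul  -- no-port MUL/MUL
[5] i7  mul  -- RAW r2
[6] i8+i9  sub;st  -- pair
[7] i10+i11  st;add  -- pair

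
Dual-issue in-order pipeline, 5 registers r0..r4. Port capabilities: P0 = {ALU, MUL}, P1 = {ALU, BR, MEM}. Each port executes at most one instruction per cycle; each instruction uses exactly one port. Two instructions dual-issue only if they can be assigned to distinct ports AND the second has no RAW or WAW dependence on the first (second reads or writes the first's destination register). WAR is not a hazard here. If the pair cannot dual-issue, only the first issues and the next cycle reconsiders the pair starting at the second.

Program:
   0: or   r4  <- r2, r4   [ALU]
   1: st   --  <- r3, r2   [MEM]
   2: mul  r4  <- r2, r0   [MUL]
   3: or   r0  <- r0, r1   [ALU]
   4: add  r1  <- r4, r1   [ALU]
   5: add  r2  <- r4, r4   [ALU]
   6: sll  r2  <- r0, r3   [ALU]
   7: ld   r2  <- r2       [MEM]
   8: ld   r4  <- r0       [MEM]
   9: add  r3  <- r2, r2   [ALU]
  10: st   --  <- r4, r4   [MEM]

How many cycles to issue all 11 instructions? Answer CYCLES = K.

0. or st @i0/i1  | pair
1. mul or @i2/i3  | pair
2. add add @i4/i5  | pair
3. sll @i6  | RAW+WAW r2
4. ld @i7  | no-port MEM/MEM
5. ld add @i8/i9  | pair
6. st @i10  | tail

CYCLES = 7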